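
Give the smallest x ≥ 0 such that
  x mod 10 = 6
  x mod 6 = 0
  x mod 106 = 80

186

gcd(10, 6) = 2 and 2 | (0 − 6), so the pair is consistent; merging gives x ≡ 6 (mod 30), where 30 = lcm(10, 6).
gcd(30, 106) = 2 and 2 | (80 − 6), so the pair is consistent; merging gives x ≡ 186 (mod 1590), where 1590 = lcm(30, 106).
The solution is unique modulo lcm(10, 6, 106) = 1590.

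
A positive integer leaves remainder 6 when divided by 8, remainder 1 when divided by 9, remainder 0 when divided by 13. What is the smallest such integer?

910

The moduli are pairwise coprime; N = 8·9·13 = 936.
N/8 = 117; 117 ≡ 5 (mod 8); 5·5 ≡ 1, so inverse 5.
N/9 = 104; 104 ≡ 5 (mod 9); 5·2 ≡ 1, so inverse 2.
N/13 = 72; 72 ≡ 7 (mod 13); 7·2 ≡ 1, so inverse 2.
x ≡ 6·117·5 + 1·104·2 + 0·72·2 = 3718.
3718 mod 936 = 910.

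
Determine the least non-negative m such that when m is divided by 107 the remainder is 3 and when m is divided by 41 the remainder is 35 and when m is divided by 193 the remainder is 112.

412167

The moduli are pairwise coprime; N = 107·41·193 = 846691.
N/107 = 7913; 7913 ≡ 102 (mod 107); 102·64 ≡ 1, so inverse 64.
N/41 = 20651; 20651 ≡ 28 (mod 41); 28·22 ≡ 1, so inverse 22.
N/193 = 4387; 4387 ≡ 141 (mod 193); 141·167 ≡ 1, so inverse 167.
m ≡ 3·7913·64 + 35·20651·22 + 112·4387·167 = 99475014.
99475014 mod 846691 = 412167.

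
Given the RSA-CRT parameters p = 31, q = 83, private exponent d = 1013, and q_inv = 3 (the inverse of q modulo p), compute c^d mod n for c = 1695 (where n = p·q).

d_p = d mod (p−1) = 1013 mod 30 = 23; d_q = d mod (q−1) = 29.
m₁ = c^(d_p) mod p: c ≡ 21 (mod 31), and 21^23 mod 31 = 17.
m₂ = c^(d_q) mod q: c ≡ 35 (mod 83), and 35^29 mod 83 = 80.
h = q_inv·(m₁ − m₂) mod p = 3·(17 − 80) mod 31 = 28.
m = m₂ + h·q = 80 + 28·83 = 2404.

2404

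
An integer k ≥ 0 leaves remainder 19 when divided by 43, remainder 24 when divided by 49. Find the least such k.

Combine the congruences pairwise.
From k ≡ 19 (mod 43) write k = 19 + 43t. Substituting into k ≡ 24 (mod 49) gives 43t ≡ 5 (mod 49), and since 43⁻¹ ≡ 8 (mod 49), t ≡ 40. Hence k ≡ 19 + 43·40 = 1739 (mod 2107).

1739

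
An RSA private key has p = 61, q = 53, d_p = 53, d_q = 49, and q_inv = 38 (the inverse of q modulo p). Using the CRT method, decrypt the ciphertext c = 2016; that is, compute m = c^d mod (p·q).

m₁ = c^(d_p) mod p: c ≡ 3 (mod 61), and 3^53 mod 61 = 27.
m₂ = c^(d_q) mod q: c ≡ 2 (mod 53), and 2^49 mod 53 = 20.
h = q_inv·(m₁ − m₂) mod p = 38·(27 − 20) mod 61 = 22.
m = m₂ + h·q = 20 + 22·53 = 1186.

1186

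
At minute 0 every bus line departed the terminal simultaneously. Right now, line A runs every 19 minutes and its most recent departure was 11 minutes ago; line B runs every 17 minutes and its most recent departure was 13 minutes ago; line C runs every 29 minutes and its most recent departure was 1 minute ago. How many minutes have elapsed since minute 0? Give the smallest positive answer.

30

Combine the congruences pairwise.
From t ≡ 11 (mod 19) write t = 11 + 19s. Substituting into t ≡ 13 (mod 17) gives 19s ≡ 2 (mod 17), and since 2⁻¹ ≡ 9 (mod 17), s ≡ 1. Hence t ≡ 11 + 19·1 = 30 (mod 323).
From t ≡ 30 (mod 323) write t = 30 + 323s. Substituting into t ≡ 1 (mod 29) gives 323s ≡ 0 (mod 29), and since 4⁻¹ ≡ 22 (mod 29), s ≡ 0. Hence t ≡ 30 + 323·0 = 30 (mod 9367).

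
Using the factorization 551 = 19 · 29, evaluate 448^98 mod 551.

Mod 19: 448 ≡ 11; by Fermat, exponent reduces to 98 mod 18 = 8; 11^8 ≡ 7 (mod 19).
Mod 29: 448 ≡ 13; by Fermat, exponent reduces to 98 mod 28 = 14; 13^14 ≡ 1 (mod 29).
Combine by CRT: x ≡ 7 (mod 19), x ≡ 1 (mod 29) ⇒ x ≡ 349 (mod 551).

349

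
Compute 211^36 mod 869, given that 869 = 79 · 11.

Mod 79: 211 ≡ 53; 53^36 ≡ 52 (mod 79).
Mod 11: 211 ≡ 2; by Fermat, exponent reduces to 36 mod 10 = 6; 2^6 ≡ 9 (mod 11).
Combine by CRT: x ≡ 52 (mod 79), x ≡ 9 (mod 11) ⇒ x ≡ 526 (mod 869).

526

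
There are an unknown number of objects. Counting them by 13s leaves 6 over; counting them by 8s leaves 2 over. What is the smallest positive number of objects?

58

Combine the congruences pairwise.
From N ≡ 6 (mod 13) write N = 6 + 13t. Substituting into N ≡ 2 (mod 8) gives 13t ≡ 4 (mod 8), and since 5⁻¹ ≡ 5 (mod 8), t ≡ 4. Hence N ≡ 6 + 13·4 = 58 (mod 104).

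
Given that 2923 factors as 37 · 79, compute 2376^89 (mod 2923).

2354

Mod 37: 2376 ≡ 8; by Fermat, exponent reduces to 89 mod 36 = 17; 8^17 ≡ 23 (mod 37).
Mod 79: 2376 ≡ 6; by Fermat, exponent reduces to 89 mod 78 = 11; 6^11 ≡ 63 (mod 79).
Combine by CRT: x ≡ 23 (mod 37), x ≡ 63 (mod 79) ⇒ x ≡ 2354 (mod 2923).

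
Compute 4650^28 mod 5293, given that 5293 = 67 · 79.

493

Mod 67: 4650 ≡ 27; 27^28 ≡ 24 (mod 67).
Mod 79: 4650 ≡ 68; 68^28 ≡ 19 (mod 79).
Combine by CRT: x ≡ 24 (mod 67), x ≡ 19 (mod 79) ⇒ x ≡ 493 (mod 5293).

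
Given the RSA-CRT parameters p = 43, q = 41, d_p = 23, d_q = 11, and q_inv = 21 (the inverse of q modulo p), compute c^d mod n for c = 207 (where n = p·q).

408

m₁ = c^(d_p) mod p: c ≡ 35 (mod 43), and 35^23 mod 43 = 21.
m₂ = c^(d_q) mod q: c ≡ 2 (mod 41), and 2^11 mod 41 = 39.
h = q_inv·(m₁ − m₂) mod p = 21·(21 − 39) mod 43 = 9.
m = m₂ + h·q = 39 + 9·41 = 408.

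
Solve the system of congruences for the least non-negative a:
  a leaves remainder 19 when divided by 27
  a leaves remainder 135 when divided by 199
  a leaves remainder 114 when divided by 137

206299

From a ≡ 19 (mod 27) write a = 19 + 27t. Substituting into a ≡ 135 (mod 199) gives 27t ≡ 116 (mod 199), and since 27⁻¹ ≡ 59 (mod 199), t ≡ 78. Hence a ≡ 19 + 27·78 = 2125 (mod 5373).
From a ≡ 2125 (mod 5373) write a = 2125 + 5373t. Substituting into a ≡ 114 (mod 137) gives 5373t ≡ 44 (mod 137), and since 30⁻¹ ≡ 32 (mod 137), t ≡ 38. Hence a ≡ 2125 + 5373·38 = 206299 (mod 736101).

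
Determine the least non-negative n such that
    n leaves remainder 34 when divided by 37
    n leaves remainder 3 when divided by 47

1366

From n ≡ 34 (mod 37) write n = 34 + 37t. Substituting into n ≡ 3 (mod 47) gives 37t ≡ 16 (mod 47), and since 37⁻¹ ≡ 14 (mod 47), t ≡ 36. Hence n ≡ 34 + 37·36 = 1366 (mod 1739).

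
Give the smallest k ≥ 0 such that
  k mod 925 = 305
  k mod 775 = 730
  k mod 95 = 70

Combine the congruences pairwise.
gcd(925, 775) = 25 and 25 | (730 − 305), so the pair is consistent; merging gives k ≡ 7705 (mod 28675), where 28675 = lcm(925, 775).
gcd(28675, 95) = 5 and 5 | (70 − 7705), so the pair is consistent; merging gives k ≡ 437830 (mod 544825), where 544825 = lcm(28675, 95).
The solution is unique modulo lcm(925, 775, 95) = 544825.

437830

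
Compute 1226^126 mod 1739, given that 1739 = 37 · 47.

776

Mod 37: 1226 ≡ 5; by Fermat, exponent reduces to 126 mod 36 = 18; 5^18 ≡ 36 (mod 37).
Mod 47: 1226 ≡ 4; by Fermat, exponent reduces to 126 mod 46 = 34; 4^34 ≡ 24 (mod 47).
Combine by CRT: x ≡ 36 (mod 37), x ≡ 24 (mod 47) ⇒ x ≡ 776 (mod 1739).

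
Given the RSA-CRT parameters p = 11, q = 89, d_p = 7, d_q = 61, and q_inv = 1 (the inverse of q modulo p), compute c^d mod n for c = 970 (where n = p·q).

854

m₁ = c^(d_p) mod p: c ≡ 2 (mod 11), and 2^7 mod 11 = 7.
m₂ = c^(d_q) mod q: c ≡ 80 (mod 89), and 80^61 mod 89 = 53.
h = q_inv·(m₁ − m₂) mod p = 1·(7 − 53) mod 11 = 9.
m = m₂ + h·q = 53 + 9·89 = 854.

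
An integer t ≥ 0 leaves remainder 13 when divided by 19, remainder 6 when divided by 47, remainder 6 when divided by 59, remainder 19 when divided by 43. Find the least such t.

From t ≡ 13 (mod 19) write t = 13 + 19s. Substituting into t ≡ 6 (mod 47) gives 19s ≡ 40 (mod 47), and since 19⁻¹ ≡ 5 (mod 47), s ≡ 12. Hence t ≡ 13 + 19·12 = 241 (mod 893).
From t ≡ 241 (mod 893) write t = 241 + 893s. Substituting into t ≡ 6 (mod 59) gives 893s ≡ 1 (mod 59), and since 8⁻¹ ≡ 37 (mod 59), s ≡ 37. Hence t ≡ 241 + 893·37 = 33282 (mod 52687).
From t ≡ 33282 (mod 52687) write t = 33282 + 52687s. Substituting into t ≡ 19 (mod 43) gives 52687s ≡ 19 (mod 43), and since 12⁻¹ ≡ 18 (mod 43), s ≡ 41. Hence t ≡ 33282 + 52687·41 = 2193449 (mod 2265541).

2193449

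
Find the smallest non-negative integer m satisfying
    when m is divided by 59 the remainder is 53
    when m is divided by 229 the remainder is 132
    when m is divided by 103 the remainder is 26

The moduli are pairwise coprime; N = 59·229·103 = 1391633.
N/59 = 23587; 23587 ≡ 46 (mod 59); 46·9 ≡ 1, so inverse 9.
N/229 = 6077; 6077 ≡ 123 (mod 229); 123·54 ≡ 1, so inverse 54.
N/103 = 13511; 13511 ≡ 18 (mod 103); 18·63 ≡ 1, so inverse 63.
m ≡ 53·23587·9 + 132·6077·54 + 26·13511·63 = 76698873.
76698873 mod 1391633 = 159058.

159058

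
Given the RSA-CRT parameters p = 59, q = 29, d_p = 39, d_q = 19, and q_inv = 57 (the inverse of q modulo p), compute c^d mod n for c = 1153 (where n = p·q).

m₁ = c^(d_p) mod p: c ≡ 32 (mod 59), and 32^39 mod 59 = 56.
m₂ = c^(d_q) mod q: c ≡ 22 (mod 29), and 22^19 mod 29 = 13.
h = q_inv·(m₁ − m₂) mod p = 57·(56 − 13) mod 59 = 32.
m = m₂ + h·q = 13 + 32·29 = 941.

941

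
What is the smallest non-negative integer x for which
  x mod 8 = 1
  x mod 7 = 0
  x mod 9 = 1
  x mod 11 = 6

From x ≡ 1 (mod 8) write x = 1 + 8t. Substituting into x ≡ 0 (mod 7) gives 8t ≡ 6 (mod 7), and since 1⁻¹ ≡ 1 (mod 7), t ≡ 6. Hence x ≡ 1 + 8·6 = 49 (mod 56).
From x ≡ 49 (mod 56) write x = 49 + 56t. Substituting into x ≡ 1 (mod 9) gives 56t ≡ 6 (mod 9), and since 2⁻¹ ≡ 5 (mod 9), t ≡ 3. Hence x ≡ 49 + 56·3 = 217 (mod 504).
From x ≡ 217 (mod 504) write x = 217 + 504t. Substituting into x ≡ 6 (mod 11) gives 504t ≡ 9 (mod 11), and since 9⁻¹ ≡ 5 (mod 11), t ≡ 1. Hence x ≡ 217 + 504·1 = 721 (mod 5544).

721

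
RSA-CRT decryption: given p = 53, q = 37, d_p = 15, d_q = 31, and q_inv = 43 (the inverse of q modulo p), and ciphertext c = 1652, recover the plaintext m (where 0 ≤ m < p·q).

m₁ = c^(d_p) mod p: c ≡ 9 (mod 53), and 9^15 mod 53 = 25.
m₂ = c^(d_q) mod q: c ≡ 24 (mod 37), and 24^31 mod 37 = 19.
h = q_inv·(m₁ − m₂) mod p = 43·(25 − 19) mod 53 = 46.
m = m₂ + h·q = 19 + 46·37 = 1721.

1721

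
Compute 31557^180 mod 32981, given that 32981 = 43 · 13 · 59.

Mod 43: 31557 ≡ 38; by Fermat, exponent reduces to 180 mod 42 = 12; 38^12 ≡ 41 (mod 43).
Mod 13: 31557 ≡ 6; since 12 | 180, by Fermat 6^180 ≡ 1 (mod 13).
Mod 59: 31557 ≡ 51; by Fermat, exponent reduces to 180 mod 58 = 6; 51^6 ≡ 7 (mod 59).
Combine by CRT: x ≡ 41 (mod 43), x ≡ 1 (mod 13), x ≡ 7 (mod 59) ⇒ x ≡ 16940 (mod 32981).

16940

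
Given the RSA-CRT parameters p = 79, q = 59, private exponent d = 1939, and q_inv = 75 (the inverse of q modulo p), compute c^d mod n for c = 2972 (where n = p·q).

792

d_p = d mod (p−1) = 1939 mod 78 = 67; d_q = d mod (q−1) = 25.
m₁ = c^(d_p) mod p: c ≡ 49 (mod 79), and 49^67 mod 79 = 2.
m₂ = c^(d_q) mod q: c ≡ 22 (mod 59), and 22^25 mod 59 = 25.
h = q_inv·(m₁ − m₂) mod p = 75·(2 − 25) mod 79 = 13.
m = m₂ + h·q = 25 + 13·59 = 792.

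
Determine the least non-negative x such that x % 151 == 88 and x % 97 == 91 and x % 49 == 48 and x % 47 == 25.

22077194

From x ≡ 88 (mod 151) write x = 88 + 151t. Substituting into x ≡ 91 (mod 97) gives 151t ≡ 3 (mod 97), and since 54⁻¹ ≡ 9 (mod 97), t ≡ 27. Hence x ≡ 88 + 151·27 = 4165 (mod 14647).
From x ≡ 4165 (mod 14647) write x = 4165 + 14647t. Substituting into x ≡ 48 (mod 49) gives 14647t ≡ 48 (mod 49), and since 45⁻¹ ≡ 12 (mod 49), t ≡ 37. Hence x ≡ 4165 + 14647·37 = 546104 (mod 717703).
From x ≡ 546104 (mod 717703) write x = 546104 + 717703t. Substituting into x ≡ 25 (mod 47) gives 717703t ≡ 14 (mod 47), and since 13⁻¹ ≡ 29 (mod 47), t ≡ 30. Hence x ≡ 546104 + 717703·30 = 22077194 (mod 33732041).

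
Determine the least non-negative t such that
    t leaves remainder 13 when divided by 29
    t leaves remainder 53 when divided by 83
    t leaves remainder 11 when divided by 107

The moduli are pairwise coprime; N = 29·83·107 = 257549.
N/29 = 8881; 8881 ≡ 7 (mod 29); 7·25 ≡ 1, so inverse 25.
N/83 = 3103; 3103 ≡ 32 (mod 83); 32·13 ≡ 1, so inverse 13.
N/107 = 2407; 2407 ≡ 53 (mod 107); 53·105 ≡ 1, so inverse 105.
t ≡ 13·8881·25 + 53·3103·13 + 11·2407·105 = 7804377.
7804377 mod 257549 = 77907.

77907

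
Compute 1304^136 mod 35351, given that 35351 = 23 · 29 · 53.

Mod 23: 1304 ≡ 16; by Fermat, exponent reduces to 136 mod 22 = 4; 16^4 ≡ 9 (mod 23).
Mod 29: 1304 ≡ 28; by Fermat, exponent reduces to 136 mod 28 = 24; 28^24 ≡ 1 (mod 29).
Mod 53: 1304 ≡ 32; by Fermat, exponent reduces to 136 mod 52 = 32; 32^32 ≡ 16 (mod 53).
Combine by CRT: x ≡ 9 (mod 23), x ≡ 1 (mod 29), x ≡ 16 (mod 53) ⇒ x ≡ 10934 (mod 35351).

10934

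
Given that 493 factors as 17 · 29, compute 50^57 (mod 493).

Mod 17: 50 ≡ 16; by Fermat, exponent reduces to 57 mod 16 = 9; 16^9 ≡ 16 (mod 17).
Mod 29: 50 ≡ 21; by Fermat, exponent reduces to 57 mod 28 = 1; 21^1 ≡ 21 (mod 29).
Combine by CRT: x ≡ 16 (mod 17), x ≡ 21 (mod 29) ⇒ x ≡ 50 (mod 493).

50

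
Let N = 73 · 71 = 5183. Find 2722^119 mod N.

664

Mod 73: 2722 ≡ 21; by Fermat, exponent reduces to 119 mod 72 = 47; 21^47 ≡ 7 (mod 73).
Mod 71: 2722 ≡ 24; by Fermat, exponent reduces to 119 mod 70 = 49; 24^49 ≡ 25 (mod 71).
Combine by CRT: x ≡ 7 (mod 73), x ≡ 25 (mod 71) ⇒ x ≡ 664 (mod 5183).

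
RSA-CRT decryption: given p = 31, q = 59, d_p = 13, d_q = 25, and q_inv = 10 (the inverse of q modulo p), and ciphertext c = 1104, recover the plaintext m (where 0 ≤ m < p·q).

1316

m₁ = c^(d_p) mod p: c ≡ 19 (mod 31), and 19^13 mod 31 = 14.
m₂ = c^(d_q) mod q: c ≡ 42 (mod 59), and 42^25 mod 59 = 18.
h = q_inv·(m₁ − m₂) mod p = 10·(14 − 18) mod 31 = 22.
m = m₂ + h·q = 18 + 22·59 = 1316.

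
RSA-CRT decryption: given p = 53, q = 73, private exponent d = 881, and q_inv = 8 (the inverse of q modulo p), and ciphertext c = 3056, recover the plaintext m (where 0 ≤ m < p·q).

1669

d_p = d mod (p−1) = 881 mod 52 = 49; d_q = d mod (q−1) = 17.
m₁ = c^(d_p) mod p: c ≡ 35 (mod 53), and 35^49 mod 53 = 26.
m₂ = c^(d_q) mod q: c ≡ 63 (mod 73), and 63^17 mod 73 = 63.
h = q_inv·(m₁ − m₂) mod p = 8·(26 − 63) mod 53 = 22.
m = m₂ + h·q = 63 + 22·73 = 1669.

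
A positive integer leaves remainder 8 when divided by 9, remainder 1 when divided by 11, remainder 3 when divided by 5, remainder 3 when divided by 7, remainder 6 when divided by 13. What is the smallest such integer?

13058

The moduli are pairwise coprime; N = 9·11·5·7·13 = 45045.
N/9 = 5005; 5005 ≡ 1 (mod 9), inverse 1.
N/11 = 4095; 4095 ≡ 3 (mod 11); 3·4 ≡ 1, so inverse 4.
N/5 = 9009; 9009 ≡ 4 (mod 5); 4·4 ≡ 1, so inverse 4.
N/7 = 6435; 6435 ≡ 2 (mod 7); 2·4 ≡ 1, so inverse 4.
N/13 = 3465; 3465 ≡ 7 (mod 13); 7·2 ≡ 1, so inverse 2.
m ≡ 8·5005·1 + 1·4095·4 + 3·9009·4 + 3·6435·4 + 6·3465·2 = 283328.
283328 mod 45045 = 13058.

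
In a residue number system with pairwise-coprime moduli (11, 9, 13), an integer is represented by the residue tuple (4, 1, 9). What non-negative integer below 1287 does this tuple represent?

334

Combine the congruences pairwise.
From x ≡ 4 (mod 11) write x = 4 + 11t. Substituting into x ≡ 1 (mod 9) gives 11t ≡ 6 (mod 9), and since 2⁻¹ ≡ 5 (mod 9), t ≡ 3. Hence x ≡ 4 + 11·3 = 37 (mod 99).
From x ≡ 37 (mod 99) write x = 37 + 99t. Substituting into x ≡ 9 (mod 13) gives 99t ≡ 11 (mod 13), and since 8⁻¹ ≡ 5 (mod 13), t ≡ 3. Hence x ≡ 37 + 99·3 = 334 (mod 1287).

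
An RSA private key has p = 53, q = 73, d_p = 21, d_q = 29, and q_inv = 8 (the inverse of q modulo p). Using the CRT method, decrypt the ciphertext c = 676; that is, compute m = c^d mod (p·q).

3250

m₁ = c^(d_p) mod p: c ≡ 40 (mod 53), and 40^21 mod 53 = 17.
m₂ = c^(d_q) mod q: c ≡ 19 (mod 73), and 19^29 mod 73 = 38.
h = q_inv·(m₁ − m₂) mod p = 8·(17 − 38) mod 53 = 44.
m = m₂ + h·q = 38 + 44·73 = 3250.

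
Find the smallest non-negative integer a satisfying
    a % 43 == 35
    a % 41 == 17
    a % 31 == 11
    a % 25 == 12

181237

The moduli are pairwise coprime; N = 43·41·31·25 = 1366325.
N/43 = 31775; 31775 ≡ 41 (mod 43); 41·21 ≡ 1, so inverse 21.
N/41 = 33325; 33325 ≡ 33 (mod 41); 33·5 ≡ 1, so inverse 5.
N/31 = 44075; 44075 ≡ 24 (mod 31); 24·22 ≡ 1, so inverse 22.
N/25 = 54653; 54653 ≡ 3 (mod 25); 3·17 ≡ 1, so inverse 17.
a ≡ 35·31775·21 + 17·33325·5 + 11·44075·22 + 12·54653·17 = 48002612.
48002612 mod 1366325 = 181237.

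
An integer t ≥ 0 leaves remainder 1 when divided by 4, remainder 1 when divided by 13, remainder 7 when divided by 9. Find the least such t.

313

The moduli are pairwise coprime; N = 4·13·9 = 468.
N/4 = 117; 117 ≡ 1 (mod 4), inverse 1.
N/13 = 36; 36 ≡ 10 (mod 13); 10·4 ≡ 1, so inverse 4.
N/9 = 52; 52 ≡ 7 (mod 9); 7·4 ≡ 1, so inverse 4.
t ≡ 1·117·1 + 1·36·4 + 7·52·4 = 1717.
1717 mod 468 = 313.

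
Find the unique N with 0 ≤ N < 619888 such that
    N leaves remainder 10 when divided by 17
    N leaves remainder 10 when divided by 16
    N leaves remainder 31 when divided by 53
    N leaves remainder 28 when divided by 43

476554

From N ≡ 10 (mod 17) write N = 10 + 17t. Substituting into N ≡ 10 (mod 16) gives 17t ≡ 0 (mod 16), and since 1⁻¹ ≡ 1 (mod 16), t ≡ 0. Hence N ≡ 10 + 17·0 = 10 (mod 272).
From N ≡ 10 (mod 272) write N = 10 + 272t. Substituting into N ≡ 31 (mod 53) gives 272t ≡ 21 (mod 53), and since 7⁻¹ ≡ 38 (mod 53), t ≡ 3. Hence N ≡ 10 + 272·3 = 826 (mod 14416).
From N ≡ 826 (mod 14416) write N = 826 + 14416t. Substituting into N ≡ 28 (mod 43) gives 14416t ≡ 19 (mod 43), and since 11⁻¹ ≡ 4 (mod 43), t ≡ 33. Hence N ≡ 826 + 14416·33 = 476554 (mod 619888).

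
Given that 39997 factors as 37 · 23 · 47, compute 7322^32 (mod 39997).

1751

Mod 37: 7322 ≡ 33; 33^32 ≡ 12 (mod 37).
Mod 23: 7322 ≡ 8; by Fermat, exponent reduces to 32 mod 22 = 10; 8^10 ≡ 3 (mod 23).
Mod 47: 7322 ≡ 37; 37^32 ≡ 12 (mod 47).
Combine by CRT: x ≡ 12 (mod 37), x ≡ 3 (mod 23), x ≡ 12 (mod 47) ⇒ x ≡ 1751 (mod 39997).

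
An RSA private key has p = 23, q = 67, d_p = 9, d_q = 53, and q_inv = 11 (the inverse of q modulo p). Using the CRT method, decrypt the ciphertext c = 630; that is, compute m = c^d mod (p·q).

m₁ = c^(d_p) mod p: c ≡ 9 (mod 23), and 9^9 mod 23 = 2.
m₂ = c^(d_q) mod q: c ≡ 27 (mod 67), and 27^53 mod 67 = 42.
h = q_inv·(m₁ − m₂) mod p = 11·(2 − 42) mod 23 = 20.
m = m₂ + h·q = 42 + 20·67 = 1382.

1382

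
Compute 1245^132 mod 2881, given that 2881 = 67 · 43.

Mod 67: 1245 ≡ 39; since 66 | 132, by Fermat 39^132 ≡ 1 (mod 67).
Mod 43: 1245 ≡ 41; by Fermat, exponent reduces to 132 mod 42 = 6; 41^6 ≡ 21 (mod 43).
Combine by CRT: x ≡ 1 (mod 67), x ≡ 21 (mod 43) ⇒ x ≡ 537 (mod 2881).

537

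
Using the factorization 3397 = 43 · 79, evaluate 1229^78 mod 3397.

2687

Mod 43: 1229 ≡ 25; by Fermat, exponent reduces to 78 mod 42 = 36; 25^36 ≡ 21 (mod 43).
Mod 79: 1229 ≡ 44; since 78 | 78, by Fermat 44^78 ≡ 1 (mod 79).
Combine by CRT: x ≡ 21 (mod 43), x ≡ 1 (mod 79) ⇒ x ≡ 2687 (mod 3397).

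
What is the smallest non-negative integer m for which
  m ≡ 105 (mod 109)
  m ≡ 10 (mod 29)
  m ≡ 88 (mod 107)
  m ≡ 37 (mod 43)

The moduli are pairwise coprime; N = 109·29·107·43 = 14543761.
N/109 = 133429; 133429 ≡ 13 (mod 109); 13·42 ≡ 1, so inverse 42.
N/29 = 501509; 501509 ≡ 12 (mod 29); 12·17 ≡ 1, so inverse 17.
N/107 = 135923; 135923 ≡ 33 (mod 107); 33·13 ≡ 1, so inverse 13.
N/43 = 338227; 338227 ≡ 32 (mod 43); 32·39 ≡ 1, so inverse 39.
m ≡ 105·133429·42 + 10·501509·17 + 88·135923·13 + 37·338227·39 = 1317235893.
1317235893 mod 14543761 = 8297403.

8297403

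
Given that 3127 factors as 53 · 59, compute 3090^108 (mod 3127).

2572

Mod 53: 3090 ≡ 16; by Fermat, exponent reduces to 108 mod 52 = 4; 16^4 ≡ 28 (mod 53).
Mod 59: 3090 ≡ 22; by Fermat, exponent reduces to 108 mod 58 = 50; 22^50 ≡ 35 (mod 59).
Combine by CRT: x ≡ 28 (mod 53), x ≡ 35 (mod 59) ⇒ x ≡ 2572 (mod 3127).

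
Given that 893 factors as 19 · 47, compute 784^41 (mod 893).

294

Mod 19: 784 ≡ 5; by Fermat, exponent reduces to 41 mod 18 = 5; 5^5 ≡ 9 (mod 19).
Mod 47: 784 ≡ 32; 32^41 ≡ 12 (mod 47).
Combine by CRT: x ≡ 9 (mod 19), x ≡ 12 (mod 47) ⇒ x ≡ 294 (mod 893).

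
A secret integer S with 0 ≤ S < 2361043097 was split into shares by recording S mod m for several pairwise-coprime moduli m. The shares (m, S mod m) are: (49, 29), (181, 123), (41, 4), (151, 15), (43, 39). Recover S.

Combine the congruences pairwise.
From S ≡ 29 (mod 49) write S = 29 + 49t. Substituting into S ≡ 123 (mod 181) gives 49t ≡ 94 (mod 181), and since 49⁻¹ ≡ 133 (mod 181), t ≡ 13. Hence S ≡ 29 + 49·13 = 666 (mod 8869).
From S ≡ 666 (mod 8869) write S = 666 + 8869t. Substituting into S ≡ 4 (mod 41) gives 8869t ≡ 35 (mod 41), and since 13⁻¹ ≡ 19 (mod 41), t ≡ 9. Hence S ≡ 666 + 8869·9 = 80487 (mod 363629).
From S ≡ 80487 (mod 363629) write S = 80487 + 363629t. Substituting into S ≡ 15 (mod 151) gives 363629t ≡ 11 (mod 151), and since 21⁻¹ ≡ 36 (mod 151), t ≡ 94. Hence S ≡ 80487 + 363629·94 = 34261613 (mod 54907979).
From S ≡ 34261613 (mod 54907979) write S = 34261613 + 54907979t. Substituting into S ≡ 39 (mod 43) gives 54907979t ≡ 9 (mod 43), and since 32⁻¹ ≡ 39 (mod 43), t ≡ 7. Hence S ≡ 34261613 + 54907979·7 = 418617466 (mod 2361043097).

418617466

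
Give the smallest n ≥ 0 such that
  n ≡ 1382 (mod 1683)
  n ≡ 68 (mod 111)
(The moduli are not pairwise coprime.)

Combine the congruences pairwise.
gcd(1683, 111) = 3 and 3 | (68 − 1382), so the pair is consistent; merging gives n ≡ 3065 (mod 62271), where 62271 = lcm(1683, 111).
The solution is unique modulo lcm(1683, 111) = 62271.

3065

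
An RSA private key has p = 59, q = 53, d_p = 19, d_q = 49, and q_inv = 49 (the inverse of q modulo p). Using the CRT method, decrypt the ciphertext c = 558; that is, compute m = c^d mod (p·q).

m₁ = c^(d_p) mod p: c ≡ 27 (mod 59), and 27^19 mod 59 = 20.
m₂ = c^(d_q) mod q: c ≡ 28 (mod 53), and 28^49 mod 53 = 16.
h = q_inv·(m₁ − m₂) mod p = 49·(20 − 16) mod 59 = 19.
m = m₂ + h·q = 16 + 19·53 = 1023.

1023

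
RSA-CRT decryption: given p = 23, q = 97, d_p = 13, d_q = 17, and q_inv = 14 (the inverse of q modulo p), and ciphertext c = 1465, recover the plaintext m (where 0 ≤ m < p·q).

m₁ = c^(d_p) mod p: c ≡ 16 (mod 23), and 16^13 mod 23 = 3.
m₂ = c^(d_q) mod q: c ≡ 10 (mod 97), and 10^17 mod 97 = 38.
h = q_inv·(m₁ − m₂) mod p = 14·(3 − 38) mod 23 = 16.
m = m₂ + h·q = 38 + 16·97 = 1590.

1590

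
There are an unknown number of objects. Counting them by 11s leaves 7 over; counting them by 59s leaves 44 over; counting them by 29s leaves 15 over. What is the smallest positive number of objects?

From N ≡ 7 (mod 11) write N = 7 + 11t. Substituting into N ≡ 44 (mod 59) gives 11t ≡ 37 (mod 59), and since 11⁻¹ ≡ 43 (mod 59), t ≡ 57. Hence N ≡ 7 + 11·57 = 634 (mod 649).
From N ≡ 634 (mod 649) write N = 634 + 649t. Substituting into N ≡ 15 (mod 29) gives 649t ≡ 19 (mod 29), and since 11⁻¹ ≡ 8 (mod 29), t ≡ 7. Hence N ≡ 634 + 649·7 = 5177 (mod 18821).

5177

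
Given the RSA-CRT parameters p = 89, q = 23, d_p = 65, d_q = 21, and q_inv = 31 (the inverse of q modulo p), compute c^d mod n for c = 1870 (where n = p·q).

1781

m₁ = c^(d_p) mod p: c ≡ 1 (mod 89), and 1^65 mod 89 = 1.
m₂ = c^(d_q) mod q: c ≡ 7 (mod 23), and 7^21 mod 23 = 10.
h = q_inv·(m₁ − m₂) mod p = 31·(1 − 10) mod 89 = 77.
m = m₂ + h·q = 10 + 77·23 = 1781.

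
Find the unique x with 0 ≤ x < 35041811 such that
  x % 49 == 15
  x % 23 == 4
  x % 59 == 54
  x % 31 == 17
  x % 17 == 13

7672827

From x ≡ 15 (mod 49) write x = 15 + 49t. Substituting into x ≡ 4 (mod 23) gives 49t ≡ 12 (mod 23), and since 3⁻¹ ≡ 8 (mod 23), t ≡ 4. Hence x ≡ 15 + 49·4 = 211 (mod 1127).
From x ≡ 211 (mod 1127) write x = 211 + 1127t. Substituting into x ≡ 54 (mod 59) gives 1127t ≡ 20 (mod 59), and since 6⁻¹ ≡ 10 (mod 59), t ≡ 23. Hence x ≡ 211 + 1127·23 = 26132 (mod 66493).
From x ≡ 26132 (mod 66493) write x = 26132 + 66493t. Substituting into x ≡ 17 (mod 31) gives 66493t ≡ 18 (mod 31), and since 29⁻¹ ≡ 15 (mod 31), t ≡ 22. Hence x ≡ 26132 + 66493·22 = 1488978 (mod 2061283).
From x ≡ 1488978 (mod 2061283) write x = 1488978 + 2061283t. Substituting into x ≡ 13 (mod 17) gives 2061283t ≡ 14 (mod 17), and since 16⁻¹ ≡ 16 (mod 17), t ≡ 3. Hence x ≡ 1488978 + 2061283·3 = 7672827 (mod 35041811).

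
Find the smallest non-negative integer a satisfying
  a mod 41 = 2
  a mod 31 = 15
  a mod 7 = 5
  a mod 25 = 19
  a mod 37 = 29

From a ≡ 2 (mod 41) write a = 2 + 41t. Substituting into a ≡ 15 (mod 31) gives 41t ≡ 13 (mod 31), and since 10⁻¹ ≡ 28 (mod 31), t ≡ 23. Hence a ≡ 2 + 41·23 = 945 (mod 1271).
From a ≡ 945 (mod 1271) write a = 945 + 1271t. Substituting into a ≡ 5 (mod 7) gives 1271t ≡ 5 (mod 7), and since 4⁻¹ ≡ 2 (mod 7), t ≡ 3. Hence a ≡ 945 + 1271·3 = 4758 (mod 8897).
From a ≡ 4758 (mod 8897) write a = 4758 + 8897t. Substituting into a ≡ 19 (mod 25) gives 8897t ≡ 11 (mod 25), and since 22⁻¹ ≡ 8 (mod 25), t ≡ 13. Hence a ≡ 4758 + 8897·13 = 120419 (mod 222425).
From a ≡ 120419 (mod 222425) write a = 120419 + 222425t. Substituting into a ≡ 29 (mod 37) gives 222425t ≡ 8 (mod 37), and since 18⁻¹ ≡ 35 (mod 37), t ≡ 21. Hence a ≡ 120419 + 222425·21 = 4791344 (mod 8229725).

4791344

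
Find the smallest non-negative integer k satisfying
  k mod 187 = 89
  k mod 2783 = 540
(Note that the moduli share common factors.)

gcd(187, 2783) = 11 and 11 | (540 − 89), so the pair is consistent; merging gives k ≡ 33936 (mod 47311), where 47311 = lcm(187, 2783).
The solution is unique modulo lcm(187, 2783) = 47311.

33936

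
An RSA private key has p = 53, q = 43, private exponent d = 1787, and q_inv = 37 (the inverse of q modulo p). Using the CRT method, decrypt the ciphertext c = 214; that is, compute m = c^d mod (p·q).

d_p = d mod (p−1) = 1787 mod 52 = 19; d_q = d mod (q−1) = 23.
m₁ = c^(d_p) mod p: c ≡ 2 (mod 53), and 2^19 mod 53 = 12.
m₂ = c^(d_q) mod q: c ≡ 42 (mod 43), and 42^23 mod 43 = 42.
h = q_inv·(m₁ − m₂) mod p = 37·(12 − 42) mod 53 = 3.
m = m₂ + h·q = 42 + 3·43 = 171.

171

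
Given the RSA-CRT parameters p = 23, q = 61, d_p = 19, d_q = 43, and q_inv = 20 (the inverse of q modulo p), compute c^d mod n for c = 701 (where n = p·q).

383

m₁ = c^(d_p) mod p: c ≡ 11 (mod 23), and 11^19 mod 23 = 15.
m₂ = c^(d_q) mod q: c ≡ 30 (mod 61), and 30^43 mod 61 = 17.
h = q_inv·(m₁ − m₂) mod p = 20·(15 − 17) mod 23 = 6.
m = m₂ + h·q = 17 + 6·61 = 383.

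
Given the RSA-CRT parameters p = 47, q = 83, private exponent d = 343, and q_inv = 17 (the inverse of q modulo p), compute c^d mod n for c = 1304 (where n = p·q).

1441

d_p = d mod (p−1) = 343 mod 46 = 21; d_q = d mod (q−1) = 15.
m₁ = c^(d_p) mod p: c ≡ 35 (mod 47), and 35^21 mod 47 = 31.
m₂ = c^(d_q) mod q: c ≡ 59 (mod 83), and 59^15 mod 83 = 30.
h = q_inv·(m₁ − m₂) mod p = 17·(31 − 30) mod 47 = 17.
m = m₂ + h·q = 30 + 17·83 = 1441.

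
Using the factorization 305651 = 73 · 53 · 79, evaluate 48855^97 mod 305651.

185112

Mod 73: 48855 ≡ 18; by Fermat, exponent reduces to 97 mod 72 = 25; 18^25 ≡ 57 (mod 73).
Mod 53: 48855 ≡ 42; by Fermat, exponent reduces to 97 mod 52 = 45; 42^45 ≡ 36 (mod 53).
Mod 79: 48855 ≡ 33; by Fermat, exponent reduces to 97 mod 78 = 19; 33^19 ≡ 15 (mod 79).
Combine by CRT: x ≡ 57 (mod 73), x ≡ 36 (mod 53), x ≡ 15 (mod 79) ⇒ x ≡ 185112 (mod 305651).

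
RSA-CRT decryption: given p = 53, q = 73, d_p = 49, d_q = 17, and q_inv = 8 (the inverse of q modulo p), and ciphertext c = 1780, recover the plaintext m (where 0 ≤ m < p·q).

m₁ = c^(d_p) mod p: c ≡ 31 (mod 53), and 31^49 mod 53 = 32.
m₂ = c^(d_q) mod q: c ≡ 28 (mod 73), and 28^17 mod 73 = 14.
h = q_inv·(m₁ − m₂) mod p = 8·(32 − 14) mod 53 = 38.
m = m₂ + h·q = 14 + 38·73 = 2788.

2788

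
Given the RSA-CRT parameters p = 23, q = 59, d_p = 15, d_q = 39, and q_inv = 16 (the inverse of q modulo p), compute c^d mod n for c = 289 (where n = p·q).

616

m₁ = c^(d_p) mod p: c ≡ 13 (mod 23), and 13^15 mod 23 = 18.
m₂ = c^(d_q) mod q: c ≡ 53 (mod 59), and 53^39 mod 59 = 26.
h = q_inv·(m₁ − m₂) mod p = 16·(18 − 26) mod 23 = 10.
m = m₂ + h·q = 26 + 10·59 = 616.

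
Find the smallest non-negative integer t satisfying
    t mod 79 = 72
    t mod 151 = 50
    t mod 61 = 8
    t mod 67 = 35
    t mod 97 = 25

1907298415

The moduli are pairwise coprime; N = 79·151·61·67·97 = 4729120831.
N/79 = 59862289; 59862289 ≡ 39 (mod 79); 39·77 ≡ 1, so inverse 77.
N/151 = 31318681; 31318681 ≡ 73 (mod 151); 73·60 ≡ 1, so inverse 60.
N/61 = 77526571; 77526571 ≡ 24 (mod 61); 24·28 ≡ 1, so inverse 28.
N/67 = 70583893; 70583893 ≡ 63 (mod 67); 63·50 ≡ 1, so inverse 50.
N/97 = 48753823; 48753823 ≡ 71 (mod 97); 71·41 ≡ 1, so inverse 41.
t ≡ 72·59862289·77 + 50·31318681·60 + 8·77526571·28 + 35·70583893·50 + 25·48753823·41 = 616693006445.
616693006445 mod 4729120831 = 1907298415.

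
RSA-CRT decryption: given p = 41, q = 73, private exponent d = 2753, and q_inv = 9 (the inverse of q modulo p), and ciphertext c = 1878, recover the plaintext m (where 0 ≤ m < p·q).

d_p = d mod (p−1) = 2753 mod 40 = 33; d_q = d mod (q−1) = 17.
m₁ = c^(d_p) mod p: c ≡ 33 (mod 41), and 33^33 mod 41 = 20.
m₂ = c^(d_q) mod q: c ≡ 53 (mod 73), and 53^17 mod 73 = 68.
h = q_inv·(m₁ − m₂) mod p = 9·(20 − 68) mod 41 = 19.
m = m₂ + h·q = 68 + 19·73 = 1455.

1455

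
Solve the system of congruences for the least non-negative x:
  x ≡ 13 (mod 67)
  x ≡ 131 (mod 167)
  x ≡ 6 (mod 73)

Combine the congruences pairwise.
From x ≡ 13 (mod 67) write x = 13 + 67t. Substituting into x ≡ 131 (mod 167) gives 67t ≡ 118 (mod 167), and since 67⁻¹ ≡ 5 (mod 167), t ≡ 89. Hence x ≡ 13 + 67·89 = 5976 (mod 11189).
From x ≡ 5976 (mod 11189) write x = 5976 + 11189t. Substituting into x ≡ 6 (mod 73) gives 11189t ≡ 16 (mod 73), and since 20⁻¹ ≡ 11 (mod 73), t ≡ 30. Hence x ≡ 5976 + 11189·30 = 341646 (mod 816797).

341646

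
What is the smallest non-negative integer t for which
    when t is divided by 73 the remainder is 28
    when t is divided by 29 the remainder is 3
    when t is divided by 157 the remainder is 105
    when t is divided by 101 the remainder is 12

3953051

Combine the congruences pairwise.
From t ≡ 28 (mod 73) write t = 28 + 73s. Substituting into t ≡ 3 (mod 29) gives 73s ≡ 4 (mod 29), and since 15⁻¹ ≡ 2 (mod 29), s ≡ 8. Hence t ≡ 28 + 73·8 = 612 (mod 2117).
From t ≡ 612 (mod 2117) write t = 612 + 2117s. Substituting into t ≡ 105 (mod 157) gives 2117s ≡ 121 (mod 157), and since 76⁻¹ ≡ 31 (mod 157), s ≡ 140. Hence t ≡ 612 + 2117·140 = 296992 (mod 332369).
From t ≡ 296992 (mod 332369) write t = 296992 + 332369s. Substituting into t ≡ 12 (mod 101) gives 332369s ≡ 61 (mod 101), and since 79⁻¹ ≡ 78 (mod 101), s ≡ 11. Hence t ≡ 296992 + 332369·11 = 3953051 (mod 33569269).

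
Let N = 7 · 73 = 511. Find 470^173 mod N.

148

Mod 7: 470 ≡ 1; by Fermat, exponent reduces to 173 mod 6 = 5; 1^5 ≡ 1 (mod 7).
Mod 73: 470 ≡ 32; by Fermat, exponent reduces to 173 mod 72 = 29; 32^29 ≡ 2 (mod 73).
Combine by CRT: x ≡ 1 (mod 7), x ≡ 2 (mod 73) ⇒ x ≡ 148 (mod 511).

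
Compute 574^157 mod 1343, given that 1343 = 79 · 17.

Mod 79: 574 ≡ 21; by Fermat, exponent reduces to 157 mod 78 = 1; 21^1 ≡ 21 (mod 79).
Mod 17: 574 ≡ 13; by Fermat, exponent reduces to 157 mod 16 = 13; 13^13 ≡ 13 (mod 17).
Combine by CRT: x ≡ 21 (mod 79), x ≡ 13 (mod 17) ⇒ x ≡ 574 (mod 1343).

574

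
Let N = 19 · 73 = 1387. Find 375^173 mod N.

Mod 19: 375 ≡ 14; by Fermat, exponent reduces to 173 mod 18 = 11; 14^11 ≡ 13 (mod 19).
Mod 73: 375 ≡ 10; by Fermat, exponent reduces to 173 mod 72 = 29; 10^29 ≡ 63 (mod 73).
Combine by CRT: x ≡ 13 (mod 19), x ≡ 63 (mod 73) ⇒ x ≡ 355 (mod 1387).

355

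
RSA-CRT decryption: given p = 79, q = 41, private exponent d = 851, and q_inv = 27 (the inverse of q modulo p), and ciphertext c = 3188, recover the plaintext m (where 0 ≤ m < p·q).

1097

d_p = d mod (p−1) = 851 mod 78 = 71; d_q = d mod (q−1) = 11.
m₁ = c^(d_p) mod p: c ≡ 28 (mod 79), and 28^71 mod 79 = 70.
m₂ = c^(d_q) mod q: c ≡ 31 (mod 41), and 31^11 mod 41 = 31.
h = q_inv·(m₁ − m₂) mod p = 27·(70 − 31) mod 79 = 26.
m = m₂ + h·q = 31 + 26·41 = 1097.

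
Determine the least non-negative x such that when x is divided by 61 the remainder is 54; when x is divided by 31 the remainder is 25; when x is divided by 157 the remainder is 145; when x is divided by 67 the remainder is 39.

17531393

The moduli are pairwise coprime; N = 61·31·157·67 = 19891429.
N/61 = 326089; 326089 ≡ 44 (mod 61); 44·43 ≡ 1, so inverse 43.
N/31 = 641659; 641659 ≡ 21 (mod 31); 21·3 ≡ 1, so inverse 3.
N/157 = 126697; 126697 ≡ 155 (mod 157); 155·78 ≡ 1, so inverse 78.
N/67 = 296887; 296887 ≡ 10 (mod 67); 10·47 ≡ 1, so inverse 47.
x ≡ 54·326089·43 + 25·641659·3 + 145·126697·78 + 39·296887·47 = 2782440024.
2782440024 mod 19891429 = 17531393.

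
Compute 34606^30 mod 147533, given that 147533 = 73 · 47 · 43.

40068

Mod 73: 34606 ≡ 4; 4^30 ≡ 64 (mod 73).
Mod 47: 34606 ≡ 14; 14^30 ≡ 24 (mod 47).
Mod 43: 34606 ≡ 34; 34^30 ≡ 35 (mod 43).
Combine by CRT: x ≡ 64 (mod 73), x ≡ 24 (mod 47), x ≡ 35 (mod 43) ⇒ x ≡ 40068 (mod 147533).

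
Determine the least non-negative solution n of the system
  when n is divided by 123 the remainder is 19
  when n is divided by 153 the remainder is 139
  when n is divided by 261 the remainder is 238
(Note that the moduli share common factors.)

gcd(123, 153) = 3 and 3 | (139 − 19), so the pair is consistent; merging gives n ≡ 5800 (mod 6273), where 6273 = lcm(123, 153).
gcd(6273, 261) = 9 and 9 | (238 − 5800), so the pair is consistent; merging gives n ≡ 131260 (mod 181917), where 181917 = lcm(6273, 261).
The solution is unique modulo lcm(123, 153, 261) = 181917.

131260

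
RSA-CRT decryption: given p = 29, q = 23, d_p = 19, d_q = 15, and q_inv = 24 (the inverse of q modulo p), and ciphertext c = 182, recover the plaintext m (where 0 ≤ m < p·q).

582

m₁ = c^(d_p) mod p: c ≡ 8 (mod 29), and 8^19 mod 29 = 2.
m₂ = c^(d_q) mod q: c ≡ 21 (mod 23), and 21^15 mod 23 = 7.
h = q_inv·(m₁ − m₂) mod p = 24·(2 − 7) mod 29 = 25.
m = m₂ + h·q = 7 + 25·23 = 582.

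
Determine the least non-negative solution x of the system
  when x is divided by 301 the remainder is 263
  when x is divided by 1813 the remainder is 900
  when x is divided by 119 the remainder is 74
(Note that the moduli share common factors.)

147753

gcd(301, 1813) = 7 and 7 | (900 − 263), so the pair is consistent; merging gives x ≡ 69794 (mod 77959), where 77959 = lcm(301, 1813).
gcd(77959, 119) = 7 and 7 | (74 − 69794), so the pair is consistent; merging gives x ≡ 147753 (mod 1325303), where 1325303 = lcm(77959, 119).
The solution is unique modulo lcm(301, 1813, 119) = 1325303.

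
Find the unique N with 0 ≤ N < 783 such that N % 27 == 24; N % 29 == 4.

Combine the congruences pairwise.
From N ≡ 24 (mod 27) write N = 24 + 27t. Substituting into N ≡ 4 (mod 29) gives 27t ≡ 9 (mod 29), and since 27⁻¹ ≡ 14 (mod 29), t ≡ 10. Hence N ≡ 24 + 27·10 = 294 (mod 783).

294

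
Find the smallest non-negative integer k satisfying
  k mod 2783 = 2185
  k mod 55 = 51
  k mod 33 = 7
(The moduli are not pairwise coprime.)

Combine the congruences pairwise.
gcd(2783, 55) = 11 and 11 | (51 − 2185), so the pair is consistent; merging gives k ≡ 7751 (mod 13915), where 13915 = lcm(2783, 55).
gcd(13915, 33) = 11 and 11 | (7 − 7751), so the pair is consistent; merging gives k ≡ 35581 (mod 41745), where 41745 = lcm(13915, 33).
The solution is unique modulo lcm(2783, 55, 33) = 41745.

35581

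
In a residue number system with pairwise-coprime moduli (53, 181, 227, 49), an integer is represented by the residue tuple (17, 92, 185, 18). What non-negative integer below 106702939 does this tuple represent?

64560801

From x ≡ 17 (mod 53) write x = 17 + 53t. Substituting into x ≡ 92 (mod 181) gives 53t ≡ 75 (mod 181), and since 53⁻¹ ≡ 41 (mod 181), t ≡ 179. Hence x ≡ 17 + 53·179 = 9504 (mod 9593).
From x ≡ 9504 (mod 9593) write x = 9504 + 9593t. Substituting into x ≡ 185 (mod 227) gives 9593t ≡ 215 (mod 227), and since 59⁻¹ ≡ 177 (mod 227), t ≡ 146. Hence x ≡ 9504 + 9593·146 = 1410082 (mod 2177611).
From x ≡ 1410082 (mod 2177611) write x = 1410082 + 2177611t. Substituting into x ≡ 18 (mod 49) gives 2177611t ≡ 9 (mod 49), and since 2⁻¹ ≡ 25 (mod 49), t ≡ 29. Hence x ≡ 1410082 + 2177611·29 = 64560801 (mod 106702939).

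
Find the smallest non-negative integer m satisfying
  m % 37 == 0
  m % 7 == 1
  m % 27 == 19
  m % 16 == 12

6364

From m ≡ 0 (mod 37) write m = 0 + 37t. Substituting into m ≡ 1 (mod 7) gives 37t ≡ 1 (mod 7), and since 2⁻¹ ≡ 4 (mod 7), t ≡ 4. Hence m ≡ 0 + 37·4 = 148 (mod 259).
From m ≡ 148 (mod 259) write m = 148 + 259t. Substituting into m ≡ 19 (mod 27) gives 259t ≡ 6 (mod 27), and since 16⁻¹ ≡ 22 (mod 27), t ≡ 24. Hence m ≡ 148 + 259·24 = 6364 (mod 6993).
From m ≡ 6364 (mod 6993) write m = 6364 + 6993t. Substituting into m ≡ 12 (mod 16) gives 6993t ≡ 0 (mod 16), and since 1⁻¹ ≡ 1 (mod 16), t ≡ 0. Hence m ≡ 6364 + 6993·0 = 6364 (mod 111888).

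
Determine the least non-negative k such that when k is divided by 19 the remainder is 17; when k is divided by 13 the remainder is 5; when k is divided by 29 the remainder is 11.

1461

From k ≡ 17 (mod 19) write k = 17 + 19t. Substituting into k ≡ 5 (mod 13) gives 19t ≡ 1 (mod 13), and since 6⁻¹ ≡ 11 (mod 13), t ≡ 11. Hence k ≡ 17 + 19·11 = 226 (mod 247).
From k ≡ 226 (mod 247) write k = 226 + 247t. Substituting into k ≡ 11 (mod 29) gives 247t ≡ 17 (mod 29), and since 15⁻¹ ≡ 2 (mod 29), t ≡ 5. Hence k ≡ 226 + 247·5 = 1461 (mod 7163).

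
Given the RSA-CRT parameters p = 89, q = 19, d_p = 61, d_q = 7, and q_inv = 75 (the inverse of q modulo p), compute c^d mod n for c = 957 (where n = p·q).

m₁ = c^(d_p) mod p: c ≡ 67 (mod 89), and 67^61 mod 89 = 45.
m₂ = c^(d_q) mod q: c ≡ 7 (mod 19), and 7^7 mod 19 = 7.
h = q_inv·(m₁ − m₂) mod p = 75·(45 − 7) mod 89 = 2.
m = m₂ + h·q = 7 + 2·19 = 45.

45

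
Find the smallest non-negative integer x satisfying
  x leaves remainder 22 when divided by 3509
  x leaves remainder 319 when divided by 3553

259688

Combine the congruences pairwise.
gcd(3509, 3553) = 11 and 11 | (319 − 22), so the pair is consistent; merging gives x ≡ 259688 (mod 1133407), where 1133407 = lcm(3509, 3553).
The solution is unique modulo lcm(3509, 3553) = 1133407.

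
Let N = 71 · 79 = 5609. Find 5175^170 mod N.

3527

Mod 71: 5175 ≡ 63; by Fermat, exponent reduces to 170 mod 70 = 30; 63^30 ≡ 48 (mod 71).
Mod 79: 5175 ≡ 40; by Fermat, exponent reduces to 170 mod 78 = 14; 40^14 ≡ 51 (mod 79).
Combine by CRT: x ≡ 48 (mod 71), x ≡ 51 (mod 79) ⇒ x ≡ 3527 (mod 5609).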